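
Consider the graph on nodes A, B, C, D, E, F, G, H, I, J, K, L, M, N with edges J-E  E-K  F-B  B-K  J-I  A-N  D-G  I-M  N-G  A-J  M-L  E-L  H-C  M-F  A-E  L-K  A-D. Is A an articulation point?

Yes

Deleting A raises the number of components from 2 to 3, so A is a cut vertex.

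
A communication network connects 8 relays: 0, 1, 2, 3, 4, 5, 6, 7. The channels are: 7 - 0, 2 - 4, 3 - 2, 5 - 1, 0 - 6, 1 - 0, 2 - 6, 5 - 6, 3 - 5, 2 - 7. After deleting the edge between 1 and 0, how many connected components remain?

1

1 and 0 are still connected via 1-5-6-0, so the component count stays at 1.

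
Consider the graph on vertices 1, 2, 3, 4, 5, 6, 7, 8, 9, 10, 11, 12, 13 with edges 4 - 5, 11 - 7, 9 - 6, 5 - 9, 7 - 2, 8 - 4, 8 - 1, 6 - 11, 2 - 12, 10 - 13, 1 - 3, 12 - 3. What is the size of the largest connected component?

11

Starting from 10 we can reach 10, 13. That is one component of size 2.
Starting from 1 we can reach 1, 2, 3, 4, 5, 6, 7, 8, 9, 11, 12. That is one component of size 11.
The largest has 11 vertices.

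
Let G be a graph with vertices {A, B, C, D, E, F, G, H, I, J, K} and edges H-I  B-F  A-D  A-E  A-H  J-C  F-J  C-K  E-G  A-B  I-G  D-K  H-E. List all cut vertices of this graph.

A

Removing A increases the component count from 1 to 2, so A is a cut vertex.
By contrast removing G leaves 1 component; it is not a cut vertex. No other vertex is a cut vertex either.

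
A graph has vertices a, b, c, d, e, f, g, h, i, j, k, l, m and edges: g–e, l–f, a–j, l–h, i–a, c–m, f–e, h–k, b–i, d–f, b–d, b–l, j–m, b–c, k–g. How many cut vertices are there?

1

Removing b increases the component count from 1 to 2, so b is a cut vertex.
By contrast removing e leaves 1 component; it is not a cut vertex. No other vertex is a cut vertex either.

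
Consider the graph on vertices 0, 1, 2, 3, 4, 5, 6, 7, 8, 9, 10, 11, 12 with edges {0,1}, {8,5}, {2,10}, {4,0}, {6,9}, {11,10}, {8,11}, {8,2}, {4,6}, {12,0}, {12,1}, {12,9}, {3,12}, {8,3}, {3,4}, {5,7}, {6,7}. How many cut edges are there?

0

The edges on the cycle 3-4-0-1-12-3 are not bridges since each lies on that cycle.
Every edge lies on some cycle, so there are no bridges.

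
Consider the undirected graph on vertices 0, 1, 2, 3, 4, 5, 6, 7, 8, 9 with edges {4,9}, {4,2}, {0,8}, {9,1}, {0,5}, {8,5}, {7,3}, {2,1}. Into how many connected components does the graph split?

6 is isolated — a component by itself.
Starting from 3 we can reach 3, 7. That is one component of size 2.
Starting from 0 we can reach 0, 5, 8. That is one component of size 3.
Starting from 1 we can reach 1, 2, 4, 9. That is one component of size 4.
Total: 4 components.

4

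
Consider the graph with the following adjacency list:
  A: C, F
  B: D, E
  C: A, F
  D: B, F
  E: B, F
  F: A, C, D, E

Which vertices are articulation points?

F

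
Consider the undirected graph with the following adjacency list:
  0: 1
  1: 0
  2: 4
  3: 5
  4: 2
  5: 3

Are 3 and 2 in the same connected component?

The component containing 3 is {3, 5}, and 2 is not in it.

No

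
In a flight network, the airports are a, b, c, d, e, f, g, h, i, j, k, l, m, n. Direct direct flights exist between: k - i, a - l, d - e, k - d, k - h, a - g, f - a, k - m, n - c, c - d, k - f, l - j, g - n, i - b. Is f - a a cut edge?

After removing f - a, the path f-k-d-c-n-g-a still connects them, so the edge is not a bridge.

No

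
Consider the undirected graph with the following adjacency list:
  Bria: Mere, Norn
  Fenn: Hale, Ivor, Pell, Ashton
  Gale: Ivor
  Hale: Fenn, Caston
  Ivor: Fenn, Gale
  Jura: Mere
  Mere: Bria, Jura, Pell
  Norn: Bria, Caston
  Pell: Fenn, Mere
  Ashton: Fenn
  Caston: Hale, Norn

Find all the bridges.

Ashton-Fenn, Fenn-Ivor, Gale-Ivor, Jura-Mere

The edges on the cycle Caston-Norn-Bria-Mere-Pell-Fenn-Hale-Caston are not bridges since each lies on that cycle.
But removing Ivor-Fenn disconnects Ivor from Fenn; removing Ivor-Gale disconnects Ivor from Gale; removing Jura-Mere disconnects Jura from Mere; removing Fenn-Ashton disconnects Fenn from Ashton — these are bridges.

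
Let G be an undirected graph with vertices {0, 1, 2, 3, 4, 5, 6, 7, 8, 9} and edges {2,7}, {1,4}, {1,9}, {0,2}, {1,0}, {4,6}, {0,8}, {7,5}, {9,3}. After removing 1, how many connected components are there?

3

With 1 gone, the remaining components are: {3, 9}; {4, 6}; {0, 2, 5, 7, 8}.
That is 3 components.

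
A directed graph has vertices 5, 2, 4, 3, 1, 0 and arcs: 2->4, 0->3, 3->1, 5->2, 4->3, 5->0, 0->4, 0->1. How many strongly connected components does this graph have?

6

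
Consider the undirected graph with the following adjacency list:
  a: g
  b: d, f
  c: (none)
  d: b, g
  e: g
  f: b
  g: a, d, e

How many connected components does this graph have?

2

c is isolated — a component by itself.
Starting from a we can reach a, b, d, e, f, g. That is one component of size 6.
Total: 2 components.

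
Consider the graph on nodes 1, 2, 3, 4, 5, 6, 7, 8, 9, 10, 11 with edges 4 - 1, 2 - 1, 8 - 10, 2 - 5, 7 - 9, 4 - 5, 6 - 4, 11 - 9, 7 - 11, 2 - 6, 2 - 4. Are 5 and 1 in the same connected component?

From 5 we can reach 1, 2, 4, 5, 6, which includes 1.

Yes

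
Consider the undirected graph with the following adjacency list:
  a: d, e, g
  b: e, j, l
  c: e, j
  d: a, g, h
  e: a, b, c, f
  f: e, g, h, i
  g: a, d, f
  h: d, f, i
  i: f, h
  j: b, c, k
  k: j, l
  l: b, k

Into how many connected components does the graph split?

Starting from a we can reach a, b, c, d, e, f, g, h, i, j, k, l. That is one component of size 12.
Total: 1 component.

1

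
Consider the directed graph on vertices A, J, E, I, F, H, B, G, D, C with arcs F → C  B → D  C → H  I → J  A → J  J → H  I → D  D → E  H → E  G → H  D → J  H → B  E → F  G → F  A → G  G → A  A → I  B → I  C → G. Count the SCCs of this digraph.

1

{A, B, C, D, E, F, G, H, I, J} are all mutually reachable — one SCC of size 10.
That gives 1 strongly connected component.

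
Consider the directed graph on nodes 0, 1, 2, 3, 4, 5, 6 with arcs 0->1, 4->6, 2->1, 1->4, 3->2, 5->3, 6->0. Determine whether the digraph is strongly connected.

There is no directed path from 4 to 5, so the graph is not strongly connected.

No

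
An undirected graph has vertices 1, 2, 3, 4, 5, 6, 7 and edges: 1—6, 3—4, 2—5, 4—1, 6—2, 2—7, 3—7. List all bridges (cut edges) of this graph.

2-5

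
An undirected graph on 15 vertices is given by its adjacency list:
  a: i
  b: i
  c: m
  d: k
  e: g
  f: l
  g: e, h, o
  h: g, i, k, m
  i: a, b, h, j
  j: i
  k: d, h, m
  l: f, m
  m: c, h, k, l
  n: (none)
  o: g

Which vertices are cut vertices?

g, h, i, k, l, m

Removing g increases the component count from 2 to 4, so g is a cut vertex.
Removing h increases the component count from 2 to 4, so h is a cut vertex.
Removing i increases the component count from 2 to 5, so i is a cut vertex.
Likewise k, l, m are cut vertices.
By contrast removing o leaves 2 components; it is not a cut vertex. No other vertex is a cut vertex either.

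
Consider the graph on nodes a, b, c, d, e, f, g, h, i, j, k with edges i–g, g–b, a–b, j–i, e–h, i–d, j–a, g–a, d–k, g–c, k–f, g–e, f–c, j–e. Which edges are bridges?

e-h

The edges on the cycle i-d-k-f-c-g-i are not bridges since each lies on that cycle.
But removing h–e disconnects h from e — this is a bridge.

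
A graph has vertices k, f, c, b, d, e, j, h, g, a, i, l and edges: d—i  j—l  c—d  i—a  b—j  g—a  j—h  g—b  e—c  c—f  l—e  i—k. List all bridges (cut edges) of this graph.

The edges on the cycle g-b-j-l-e-c-d-i-a-g are not bridges since each lies on that cycle.
But removing f—c disconnects f from c; removing k—i disconnects k from i; removing j—h disconnects j from h — these are bridges.

c-f, h-j, i-k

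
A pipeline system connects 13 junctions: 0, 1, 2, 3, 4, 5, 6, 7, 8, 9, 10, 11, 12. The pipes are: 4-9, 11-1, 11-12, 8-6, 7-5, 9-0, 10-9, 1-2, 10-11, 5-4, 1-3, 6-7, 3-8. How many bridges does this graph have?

The edges on the cycle 10-11-1-3-8-6-7-5-4-9-10 are not bridges since each lies on that cycle.
But removing 11-12 disconnects 11 from 12; removing 9-0 disconnects 9 from 0; removing 1-2 disconnects 1 from 2 — these are bridges.
That makes 3 bridges.

3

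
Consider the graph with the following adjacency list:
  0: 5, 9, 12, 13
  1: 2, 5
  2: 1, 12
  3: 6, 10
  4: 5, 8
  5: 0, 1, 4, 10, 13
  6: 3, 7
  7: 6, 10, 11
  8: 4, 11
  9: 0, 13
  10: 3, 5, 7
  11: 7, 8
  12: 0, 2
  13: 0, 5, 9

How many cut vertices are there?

1

Removing 5 increases the component count from 1 to 2, so 5 is a cut vertex.
By contrast removing 3 leaves 1 component; it is not a cut vertex. No other vertex is a cut vertex either.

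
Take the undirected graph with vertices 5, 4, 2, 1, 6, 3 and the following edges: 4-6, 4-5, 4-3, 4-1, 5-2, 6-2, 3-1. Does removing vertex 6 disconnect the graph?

Deleting 6 leaves 1 component (was 1) (its neighbors 2, 4 remain connected to each other), so 6 is not a cut vertex.

No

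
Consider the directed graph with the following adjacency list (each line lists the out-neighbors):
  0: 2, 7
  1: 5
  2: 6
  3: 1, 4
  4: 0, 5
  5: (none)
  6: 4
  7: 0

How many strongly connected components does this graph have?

{0, 2, 4, 6, 7} are all mutually reachable — one SCC of size 5.
{3} is an SCC by itself.
{5} is an SCC by itself.
{1} is an SCC by itself.
That gives 4 strongly connected components.

4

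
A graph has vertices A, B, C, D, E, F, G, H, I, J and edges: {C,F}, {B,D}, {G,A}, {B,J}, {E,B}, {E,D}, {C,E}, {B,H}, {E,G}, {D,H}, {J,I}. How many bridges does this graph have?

6

The edges on the cycle E-B-D-E are not bridges since each lies on that cycle.
But removing B-J disconnects B from J; removing G-A disconnects G from A; removing F-C disconnects F from C; removing I-J disconnects I from J — these are bridges.
In total 6 edges are bridges.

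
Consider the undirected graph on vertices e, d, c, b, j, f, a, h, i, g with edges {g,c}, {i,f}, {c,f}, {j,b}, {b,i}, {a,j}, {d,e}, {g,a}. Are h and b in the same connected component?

The component containing h is {h}, and b is not in it.

No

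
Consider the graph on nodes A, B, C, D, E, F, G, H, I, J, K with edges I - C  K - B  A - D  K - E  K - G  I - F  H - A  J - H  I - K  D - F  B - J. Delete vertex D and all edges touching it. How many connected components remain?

1

With D gone, the remaining components are: {A, B, C, E, F, G, H, I, J, K}.
That is 1 component.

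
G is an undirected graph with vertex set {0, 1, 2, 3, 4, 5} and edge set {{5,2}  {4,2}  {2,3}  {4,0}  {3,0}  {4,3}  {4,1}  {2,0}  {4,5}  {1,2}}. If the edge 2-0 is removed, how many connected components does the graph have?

1

2 and 0 are still connected via 2-4-0, so the component count stays at 1.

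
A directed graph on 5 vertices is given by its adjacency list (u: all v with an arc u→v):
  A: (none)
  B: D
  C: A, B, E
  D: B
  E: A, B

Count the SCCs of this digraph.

{B, D} are all mutually reachable — one SCC of size 2.
{C} is an SCC by itself.
{A} is an SCC by itself.
{E} is an SCC by itself.
That gives 4 strongly connected components.

4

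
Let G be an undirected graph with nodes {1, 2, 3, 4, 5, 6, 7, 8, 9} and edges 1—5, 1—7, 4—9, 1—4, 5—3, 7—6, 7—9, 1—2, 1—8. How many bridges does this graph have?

5

The edges on the cycle 1-4-9-7-1 are not bridges since each lies on that cycle.
But removing 6—7 disconnects 6 from 7; removing 1—2 disconnects 1 from 2; removing 1—8 disconnects 1 from 8; removing 3—5 disconnects 3 from 5 — these are bridges.
In total 5 edges are bridges.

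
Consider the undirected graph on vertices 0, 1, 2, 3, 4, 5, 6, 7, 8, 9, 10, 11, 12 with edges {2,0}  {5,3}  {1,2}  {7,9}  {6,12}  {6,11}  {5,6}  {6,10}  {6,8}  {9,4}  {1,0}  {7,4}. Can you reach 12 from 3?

Yes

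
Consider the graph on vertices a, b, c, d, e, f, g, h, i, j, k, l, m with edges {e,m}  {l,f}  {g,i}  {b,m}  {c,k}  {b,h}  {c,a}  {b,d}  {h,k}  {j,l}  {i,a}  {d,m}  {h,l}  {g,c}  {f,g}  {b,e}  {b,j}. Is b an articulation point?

Yes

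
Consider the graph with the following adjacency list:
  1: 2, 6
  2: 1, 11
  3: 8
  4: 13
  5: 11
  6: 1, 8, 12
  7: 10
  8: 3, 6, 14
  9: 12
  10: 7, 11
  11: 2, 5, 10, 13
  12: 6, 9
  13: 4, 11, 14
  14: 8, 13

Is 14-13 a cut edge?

After removing 14-13, the path 14-8-6-1-2-11-13 still connects them, so the edge is not a bridge.

No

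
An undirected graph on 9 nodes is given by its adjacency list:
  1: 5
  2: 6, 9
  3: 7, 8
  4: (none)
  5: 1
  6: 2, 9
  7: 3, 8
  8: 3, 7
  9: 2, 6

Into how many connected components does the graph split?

4 is isolated — a component by itself.
Starting from 1 we can reach 1, 5. That is one component of size 2.
Starting from 2 we can reach 2, 6, 9. That is one component of size 3.
Starting from 3 we can reach 3, 7, 8. That is one component of size 3.
Total: 4 components.

4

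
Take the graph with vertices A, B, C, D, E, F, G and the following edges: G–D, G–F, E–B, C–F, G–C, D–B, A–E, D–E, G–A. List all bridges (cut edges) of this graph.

none

The edges on the cycle G-C-F-G are not bridges since each lies on that cycle.
Every edge lies on some cycle, so there are no bridges.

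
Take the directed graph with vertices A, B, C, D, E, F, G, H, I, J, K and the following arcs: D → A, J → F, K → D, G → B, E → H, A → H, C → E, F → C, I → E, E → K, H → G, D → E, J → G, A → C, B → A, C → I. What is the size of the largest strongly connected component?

{A, B, C, D, E, G, H, I, K} are all mutually reachable — one SCC of size 9.
{J} is an SCC by itself.
{F} is an SCC by itself.
The largest has 9 vertices.

9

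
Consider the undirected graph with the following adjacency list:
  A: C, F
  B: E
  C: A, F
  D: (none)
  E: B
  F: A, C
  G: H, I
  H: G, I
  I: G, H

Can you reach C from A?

From A we can reach A, C, F, which includes C.

Yes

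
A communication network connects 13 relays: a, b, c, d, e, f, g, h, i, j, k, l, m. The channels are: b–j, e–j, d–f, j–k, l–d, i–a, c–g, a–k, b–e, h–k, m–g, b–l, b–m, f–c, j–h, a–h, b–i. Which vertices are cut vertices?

b

Removing b increases the component count from 1 to 2, so b is a cut vertex.
By contrast removing f leaves 1 component; it is not a cut vertex. No other vertex is a cut vertex either.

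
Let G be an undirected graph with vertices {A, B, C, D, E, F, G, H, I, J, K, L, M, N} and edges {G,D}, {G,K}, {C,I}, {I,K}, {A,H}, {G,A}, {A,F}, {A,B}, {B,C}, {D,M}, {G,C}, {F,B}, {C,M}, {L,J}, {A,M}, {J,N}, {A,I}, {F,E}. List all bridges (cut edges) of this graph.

A-H, E-F, J-L, J-N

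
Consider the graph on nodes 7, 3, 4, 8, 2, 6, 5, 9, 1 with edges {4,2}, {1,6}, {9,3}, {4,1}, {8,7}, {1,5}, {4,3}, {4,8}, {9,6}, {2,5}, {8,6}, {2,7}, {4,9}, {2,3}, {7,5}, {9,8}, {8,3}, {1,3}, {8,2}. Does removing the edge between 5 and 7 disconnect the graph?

No

After removing 5—7, the path 5-2-7 still connects them, so the edge is not a bridge.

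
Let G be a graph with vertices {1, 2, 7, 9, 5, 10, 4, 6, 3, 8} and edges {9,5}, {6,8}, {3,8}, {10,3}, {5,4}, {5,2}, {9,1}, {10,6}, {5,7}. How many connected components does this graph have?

Starting from 3 we can reach 3, 6, 8, 10. That is one component of size 4.
Starting from 1 we can reach 1, 2, 4, 5, 7, 9. That is one component of size 6.
Total: 2 components.

2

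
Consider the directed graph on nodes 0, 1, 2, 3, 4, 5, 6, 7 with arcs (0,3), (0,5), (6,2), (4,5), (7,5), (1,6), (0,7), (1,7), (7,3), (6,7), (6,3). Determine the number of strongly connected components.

{0} is an SCC by itself.
{7} is an SCC by itself.
{4} is an SCC by itself.
{1} is an SCC by itself.
{5} is an SCC by itself.
(and 3 more singleton SCCs)
That gives 8 strongly connected components.

8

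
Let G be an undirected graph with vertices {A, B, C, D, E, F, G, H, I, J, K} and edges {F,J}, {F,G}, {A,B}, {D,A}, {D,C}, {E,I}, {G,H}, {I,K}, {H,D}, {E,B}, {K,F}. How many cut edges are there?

2

The edges on the cycle E-I-K-F-G-H-D-A-B-E are not bridges since each lies on that cycle.
But removing C–D disconnects C from D; removing J–F disconnects J from F — these are bridges.
That makes 2 bridges.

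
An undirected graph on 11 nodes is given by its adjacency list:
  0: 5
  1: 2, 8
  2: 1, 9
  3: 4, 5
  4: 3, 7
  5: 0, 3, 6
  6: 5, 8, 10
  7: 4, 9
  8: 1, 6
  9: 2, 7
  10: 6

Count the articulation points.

2

Removing 5 increases the component count from 1 to 2, so 5 is a cut vertex.
Removing 6 increases the component count from 1 to 2, so 6 is a cut vertex.
By contrast removing 7 leaves 1 component; it is not a cut vertex. No other vertex is a cut vertex either.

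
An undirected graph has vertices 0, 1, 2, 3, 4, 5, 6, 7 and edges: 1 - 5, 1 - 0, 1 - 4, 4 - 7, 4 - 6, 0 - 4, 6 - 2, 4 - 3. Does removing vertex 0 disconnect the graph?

Deleting 0 leaves 1 component (was 1) (its neighbors 1, 4 remain connected to each other), so 0 is not a cut vertex.

No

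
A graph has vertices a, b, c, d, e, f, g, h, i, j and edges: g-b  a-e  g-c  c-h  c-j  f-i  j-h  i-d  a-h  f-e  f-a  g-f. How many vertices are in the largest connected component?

10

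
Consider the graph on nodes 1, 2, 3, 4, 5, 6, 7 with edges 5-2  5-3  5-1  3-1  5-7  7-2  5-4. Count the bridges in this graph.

The edges on the cycle 5-7-2-5 are not bridges since each lies on that cycle.
But removing 4-5 disconnects 4 from 5 — this is a bridge.

1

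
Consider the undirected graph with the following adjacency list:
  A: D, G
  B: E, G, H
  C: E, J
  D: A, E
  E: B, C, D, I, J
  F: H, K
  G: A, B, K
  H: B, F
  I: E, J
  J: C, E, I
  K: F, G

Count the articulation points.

1

Removing E increases the component count from 1 to 2, so E is a cut vertex.
By contrast removing K leaves 1 component; it is not a cut vertex. No other vertex is a cut vertex either.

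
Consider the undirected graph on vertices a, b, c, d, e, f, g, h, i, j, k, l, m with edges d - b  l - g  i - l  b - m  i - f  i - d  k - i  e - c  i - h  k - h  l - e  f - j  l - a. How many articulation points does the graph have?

6

Removing b increases the component count from 1 to 2, so b is a cut vertex.
Removing d increases the component count from 1 to 2, so d is a cut vertex.
Removing e increases the component count from 1 to 2, so e is a cut vertex.
Likewise f, i, l are cut vertices.
By contrast removing j leaves 1 component; it is not a cut vertex. No other vertex is a cut vertex either.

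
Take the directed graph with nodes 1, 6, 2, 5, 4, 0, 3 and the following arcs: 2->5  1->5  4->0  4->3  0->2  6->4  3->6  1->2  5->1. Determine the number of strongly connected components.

3

{1, 2, 5} are all mutually reachable — one SCC of size 3.
{3, 4, 6} are all mutually reachable — one SCC of size 3.
{0} is an SCC by itself.
That gives 3 strongly connected components.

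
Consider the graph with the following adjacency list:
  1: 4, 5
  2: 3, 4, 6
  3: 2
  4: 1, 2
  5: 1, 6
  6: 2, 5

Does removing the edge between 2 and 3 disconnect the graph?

Removing 2-3 leaves no path between 2 and 3: the component count goes from 1 to 2. So it is a bridge.

Yes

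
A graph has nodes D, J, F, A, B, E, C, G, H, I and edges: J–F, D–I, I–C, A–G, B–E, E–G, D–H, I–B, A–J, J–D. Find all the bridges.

C-I, D-H, F-J

The edges on the cycle A-J-D-I-B-E-G-A are not bridges since each lies on that cycle.
But removing C–I disconnects C from I; removing D–H disconnects D from H; removing J–F disconnects J from F — these are bridges.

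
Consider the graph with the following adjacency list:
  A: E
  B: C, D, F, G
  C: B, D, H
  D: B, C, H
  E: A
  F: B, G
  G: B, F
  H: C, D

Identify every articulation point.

B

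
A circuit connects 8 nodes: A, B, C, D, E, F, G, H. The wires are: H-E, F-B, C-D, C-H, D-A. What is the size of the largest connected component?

G is isolated — a component by itself.
Starting from B we can reach B, F. That is one component of size 2.
Starting from A we can reach A, C, D, E, H. That is one component of size 5.
The largest has 5 vertices.

5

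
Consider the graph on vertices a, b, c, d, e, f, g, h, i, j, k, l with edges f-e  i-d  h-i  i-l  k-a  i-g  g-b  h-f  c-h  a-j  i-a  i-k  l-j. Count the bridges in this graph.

7

The edges on the cycle i-k-a-i are not bridges since each lies on that cycle.
But removing g-b disconnects g from b; removing f-e disconnects f from e; removing c-h disconnects c from h; removing i-g disconnects i from g — these are bridges.
In total 7 edges are bridges.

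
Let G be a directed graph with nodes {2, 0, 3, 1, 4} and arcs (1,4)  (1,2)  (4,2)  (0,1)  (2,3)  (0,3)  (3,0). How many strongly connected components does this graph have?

1

{0, 1, 2, 3, 4} are all mutually reachable — one SCC of size 5.
That gives 1 strongly connected component.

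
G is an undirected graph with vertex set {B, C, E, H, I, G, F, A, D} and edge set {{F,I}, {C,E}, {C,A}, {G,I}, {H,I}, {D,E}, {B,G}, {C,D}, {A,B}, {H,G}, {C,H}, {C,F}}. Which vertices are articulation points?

Removing C increases the component count from 1 to 2, so C is a cut vertex.
By contrast removing I leaves 1 component; it is not a cut vertex. No other vertex is a cut vertex either.

C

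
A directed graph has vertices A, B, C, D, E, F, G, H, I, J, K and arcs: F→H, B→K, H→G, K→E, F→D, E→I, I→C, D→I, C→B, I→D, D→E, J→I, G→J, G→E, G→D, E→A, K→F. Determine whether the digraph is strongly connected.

No

There is no directed path from A to B, so the graph is not strongly connected.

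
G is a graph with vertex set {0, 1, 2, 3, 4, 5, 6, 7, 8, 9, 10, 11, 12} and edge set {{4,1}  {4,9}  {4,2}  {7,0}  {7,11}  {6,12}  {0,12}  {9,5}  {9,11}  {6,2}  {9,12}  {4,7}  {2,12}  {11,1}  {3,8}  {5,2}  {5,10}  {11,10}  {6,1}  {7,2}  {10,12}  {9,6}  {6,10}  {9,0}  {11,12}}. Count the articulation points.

Removing 4, for instance, still leaves 2 components. No single vertex removal increases the component count — the graph has no articulation points.

0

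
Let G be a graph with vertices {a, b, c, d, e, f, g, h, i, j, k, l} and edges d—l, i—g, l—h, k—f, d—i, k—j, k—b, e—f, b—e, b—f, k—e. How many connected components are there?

4

c is isolated — a component by itself.
a is isolated — a component by itself.
Starting from b we can reach b, e, f, j, k. That is one component of size 5.
Starting from d we can reach d, g, h, i, l. That is one component of size 5.
Total: 4 components.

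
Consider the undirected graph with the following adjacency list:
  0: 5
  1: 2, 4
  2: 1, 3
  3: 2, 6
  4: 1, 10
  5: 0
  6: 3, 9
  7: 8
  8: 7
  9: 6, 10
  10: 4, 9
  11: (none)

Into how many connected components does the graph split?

11 is isolated — a component by itself.
Starting from 0 we can reach 0, 5. That is one component of size 2.
Starting from 7 we can reach 7, 8. That is one component of size 2.
Starting from 1 we can reach 1, 2, 3, 4, 6, 9, 10. That is one component of size 7.
Total: 4 components.

4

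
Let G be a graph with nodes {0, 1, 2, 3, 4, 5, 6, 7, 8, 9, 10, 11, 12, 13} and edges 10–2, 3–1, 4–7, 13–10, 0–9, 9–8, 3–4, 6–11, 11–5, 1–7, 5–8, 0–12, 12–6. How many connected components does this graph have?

Starting from 2 we can reach 2, 10, 13. That is one component of size 3.
Starting from 1 we can reach 1, 3, 4, 7. That is one component of size 4.
Starting from 0 we can reach 0, 5, 6, 8, 9, 11, 12. That is one component of size 7.
Total: 3 components.

3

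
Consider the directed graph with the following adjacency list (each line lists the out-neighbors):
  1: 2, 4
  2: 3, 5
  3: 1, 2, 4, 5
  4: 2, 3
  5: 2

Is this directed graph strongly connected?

Yes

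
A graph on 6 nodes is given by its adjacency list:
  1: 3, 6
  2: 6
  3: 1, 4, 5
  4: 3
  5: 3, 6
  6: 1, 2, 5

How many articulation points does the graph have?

Removing 3 increases the component count from 1 to 2, so 3 is a cut vertex.
Removing 6 increases the component count from 1 to 2, so 6 is a cut vertex.
By contrast removing 4 leaves 1 component; it is not a cut vertex. No other vertex is a cut vertex either.

2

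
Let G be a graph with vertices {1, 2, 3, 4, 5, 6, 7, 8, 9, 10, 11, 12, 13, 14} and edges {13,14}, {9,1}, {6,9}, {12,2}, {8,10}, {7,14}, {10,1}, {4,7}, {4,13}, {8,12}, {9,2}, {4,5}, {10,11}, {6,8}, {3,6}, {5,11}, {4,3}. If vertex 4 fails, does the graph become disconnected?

Yes

Deleting 4 raises the number of components from 1 to 2, so 4 is a cut vertex.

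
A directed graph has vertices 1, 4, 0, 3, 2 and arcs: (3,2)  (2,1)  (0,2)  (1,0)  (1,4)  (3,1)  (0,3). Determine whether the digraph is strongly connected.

There is no directed path from 4 to 0, so the graph is not strongly connected.

No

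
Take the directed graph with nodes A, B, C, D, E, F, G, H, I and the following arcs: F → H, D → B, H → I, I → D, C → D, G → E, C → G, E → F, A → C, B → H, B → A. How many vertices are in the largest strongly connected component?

{A, B, C, D, E, F, G, H, I} are all mutually reachable — one SCC of size 9.
The largest has 9 vertices.

9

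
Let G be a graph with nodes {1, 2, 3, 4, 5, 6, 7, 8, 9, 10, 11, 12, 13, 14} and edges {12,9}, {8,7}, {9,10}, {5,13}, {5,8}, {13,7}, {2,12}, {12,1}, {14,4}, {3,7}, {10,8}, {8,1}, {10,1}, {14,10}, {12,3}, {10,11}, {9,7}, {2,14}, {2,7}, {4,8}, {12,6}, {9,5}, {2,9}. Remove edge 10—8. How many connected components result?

1

10 and 8 are still connected via 10-1-8, so the component count stays at 1.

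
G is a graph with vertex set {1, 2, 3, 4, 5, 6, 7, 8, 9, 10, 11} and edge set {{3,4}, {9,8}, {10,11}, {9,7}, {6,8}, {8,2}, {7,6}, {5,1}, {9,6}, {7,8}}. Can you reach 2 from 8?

From 8 we can reach 2, 6, 7, 8, 9, which includes 2.

Yes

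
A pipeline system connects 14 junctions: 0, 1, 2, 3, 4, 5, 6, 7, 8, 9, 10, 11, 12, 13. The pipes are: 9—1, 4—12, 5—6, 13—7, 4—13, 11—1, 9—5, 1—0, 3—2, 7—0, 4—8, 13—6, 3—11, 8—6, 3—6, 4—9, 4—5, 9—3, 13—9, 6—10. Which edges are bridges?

10-6, 12-4, 2-3

The edges on the cycle 4-13-7-0-1-11-3-9-4 are not bridges since each lies on that cycle.
But removing 12—4 disconnects 12 from 4; removing 2—3 disconnects 2 from 3; removing 6—10 disconnects 6 from 10 — these are bridges.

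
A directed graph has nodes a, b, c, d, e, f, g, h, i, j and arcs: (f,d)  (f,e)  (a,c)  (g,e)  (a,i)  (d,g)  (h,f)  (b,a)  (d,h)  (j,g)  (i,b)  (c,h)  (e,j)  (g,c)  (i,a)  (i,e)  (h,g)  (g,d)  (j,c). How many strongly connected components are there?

2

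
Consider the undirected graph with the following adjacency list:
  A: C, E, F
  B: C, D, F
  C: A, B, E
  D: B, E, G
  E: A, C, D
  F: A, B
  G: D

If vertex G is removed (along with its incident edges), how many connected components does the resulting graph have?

With G gone, the remaining components are: {A, B, C, D, E, F}.
That is 1 component.

1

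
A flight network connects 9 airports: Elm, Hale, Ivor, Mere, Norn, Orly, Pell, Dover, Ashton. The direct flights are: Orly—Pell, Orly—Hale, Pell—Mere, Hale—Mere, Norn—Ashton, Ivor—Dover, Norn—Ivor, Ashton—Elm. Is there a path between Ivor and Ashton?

Yes

From Ivor we can reach Elm, Ivor, Norn, Dover, Ashton, which includes Ashton.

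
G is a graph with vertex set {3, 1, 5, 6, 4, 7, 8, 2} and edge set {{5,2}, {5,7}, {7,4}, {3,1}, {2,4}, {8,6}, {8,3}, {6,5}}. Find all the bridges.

The edges on the cycle 5-2-4-7-5 are not bridges since each lies on that cycle.
But removing 6—8 disconnects 6 from 8; removing 3—8 disconnects 3 from 8; removing 6—5 disconnects 6 from 5; removing 3—1 disconnects 3 from 1 — these are bridges.

1-3, 3-8, 5-6, 6-8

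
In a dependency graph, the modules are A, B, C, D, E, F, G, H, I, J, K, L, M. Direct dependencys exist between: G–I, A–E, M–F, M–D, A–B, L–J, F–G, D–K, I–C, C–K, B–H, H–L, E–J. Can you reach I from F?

From F we can reach C, D, F, G, I, K, M, which includes I.

Yes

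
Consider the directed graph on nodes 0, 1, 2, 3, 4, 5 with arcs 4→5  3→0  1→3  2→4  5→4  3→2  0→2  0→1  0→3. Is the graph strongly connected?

No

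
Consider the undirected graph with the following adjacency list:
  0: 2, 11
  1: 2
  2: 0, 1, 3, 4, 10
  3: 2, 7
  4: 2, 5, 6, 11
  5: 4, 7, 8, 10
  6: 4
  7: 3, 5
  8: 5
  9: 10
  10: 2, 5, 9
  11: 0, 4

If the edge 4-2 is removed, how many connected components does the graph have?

1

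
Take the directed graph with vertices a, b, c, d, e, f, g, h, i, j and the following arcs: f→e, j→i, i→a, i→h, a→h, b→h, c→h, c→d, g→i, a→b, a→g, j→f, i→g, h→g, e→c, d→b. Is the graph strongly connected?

There is no directed path from b to f, so the graph is not strongly connected.

No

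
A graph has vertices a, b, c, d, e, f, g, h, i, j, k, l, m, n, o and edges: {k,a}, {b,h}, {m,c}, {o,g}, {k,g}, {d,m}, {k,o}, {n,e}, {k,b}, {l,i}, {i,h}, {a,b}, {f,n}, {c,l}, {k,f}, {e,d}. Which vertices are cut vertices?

Removing k increases the component count from 2 to 3, so k is a cut vertex.
By contrast removing b leaves 2 components; it is not a cut vertex. No other vertex is a cut vertex either.

k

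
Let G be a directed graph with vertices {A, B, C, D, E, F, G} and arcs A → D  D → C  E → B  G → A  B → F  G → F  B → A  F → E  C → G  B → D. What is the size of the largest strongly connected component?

7

{A, B, C, D, E, F, G} are all mutually reachable — one SCC of size 7.
The largest has 7 vertices.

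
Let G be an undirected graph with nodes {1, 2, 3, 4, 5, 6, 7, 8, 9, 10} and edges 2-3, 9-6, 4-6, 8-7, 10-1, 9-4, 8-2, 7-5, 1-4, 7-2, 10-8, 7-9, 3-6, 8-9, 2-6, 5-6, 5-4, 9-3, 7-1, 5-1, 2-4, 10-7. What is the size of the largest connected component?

Starting from 1 we can reach 1, 2, 3, 4, 5, 6, 7, 8, 9, 10. That is one component of size 10.
The largest has 10 vertices.

10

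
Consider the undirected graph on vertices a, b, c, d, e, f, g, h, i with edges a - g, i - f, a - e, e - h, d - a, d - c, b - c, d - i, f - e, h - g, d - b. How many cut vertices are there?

Removing d increases the component count from 1 to 2, so d is a cut vertex.
By contrast removing g leaves 1 component; it is not a cut vertex. No other vertex is a cut vertex either.

1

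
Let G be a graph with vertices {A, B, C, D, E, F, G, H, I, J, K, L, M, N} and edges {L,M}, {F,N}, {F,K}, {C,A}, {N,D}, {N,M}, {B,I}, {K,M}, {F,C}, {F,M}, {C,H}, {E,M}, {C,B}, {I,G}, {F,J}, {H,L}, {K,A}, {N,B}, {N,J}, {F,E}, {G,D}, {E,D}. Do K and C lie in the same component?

Yes

From K we can reach A, B, C, D, E, F, G, H, I, J, K, L, M, N, which includes C.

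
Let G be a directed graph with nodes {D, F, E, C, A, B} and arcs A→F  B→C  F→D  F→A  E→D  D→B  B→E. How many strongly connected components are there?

3

{B, D, E} are all mutually reachable — one SCC of size 3.
{A, F} are all mutually reachable — one SCC of size 2.
{C} is an SCC by itself.
That gives 3 strongly connected components.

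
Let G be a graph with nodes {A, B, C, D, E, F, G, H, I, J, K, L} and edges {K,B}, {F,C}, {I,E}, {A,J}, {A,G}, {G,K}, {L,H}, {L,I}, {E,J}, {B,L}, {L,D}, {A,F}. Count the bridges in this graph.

4

The edges on the cycle A-G-K-B-L-I-E-J-A are not bridges since each lies on that cycle.
But removing H-L disconnects H from L; removing D-L disconnects D from L; removing F-C disconnects F from C; removing A-F disconnects A from F — these are bridges.
That makes 4 bridges.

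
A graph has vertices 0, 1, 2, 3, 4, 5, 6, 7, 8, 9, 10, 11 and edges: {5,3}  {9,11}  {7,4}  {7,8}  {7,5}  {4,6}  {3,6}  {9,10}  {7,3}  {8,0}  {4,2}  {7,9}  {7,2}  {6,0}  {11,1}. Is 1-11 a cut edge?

Removing 1-11 leaves no path between 1 and 11: the component count goes from 1 to 2. So it is a bridge.

Yes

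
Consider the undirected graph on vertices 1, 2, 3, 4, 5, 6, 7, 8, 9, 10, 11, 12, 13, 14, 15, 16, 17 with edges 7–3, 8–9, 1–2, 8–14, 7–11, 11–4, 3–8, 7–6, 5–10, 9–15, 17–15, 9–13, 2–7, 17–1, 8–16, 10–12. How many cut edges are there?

8

The edges on the cycle 17-1-2-7-3-8-9-15-17 are not bridges since each lies on that cycle.
But removing 11–4 disconnects 11 from 4; removing 12–10 disconnects 12 from 10; removing 6–7 disconnects 6 from 7; removing 13–9 disconnects 13 from 9 — these are bridges.
In total 8 edges are bridges.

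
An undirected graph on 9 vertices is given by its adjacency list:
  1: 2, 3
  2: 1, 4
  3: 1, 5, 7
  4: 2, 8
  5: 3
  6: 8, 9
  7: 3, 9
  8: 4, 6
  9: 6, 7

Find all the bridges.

3-5

The edges on the cycle 9-7-3-1-2-4-8-6-9 are not bridges since each lies on that cycle.
But removing 5-3 disconnects 5 from 3 — this is a bridge.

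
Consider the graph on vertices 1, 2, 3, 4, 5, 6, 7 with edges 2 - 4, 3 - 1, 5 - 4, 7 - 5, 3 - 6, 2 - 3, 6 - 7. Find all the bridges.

The edges on the cycle 2-3-6-7-5-4-2 are not bridges since each lies on that cycle.
But removing 3 - 1 disconnects 3 from 1 — this is a bridge.

1-3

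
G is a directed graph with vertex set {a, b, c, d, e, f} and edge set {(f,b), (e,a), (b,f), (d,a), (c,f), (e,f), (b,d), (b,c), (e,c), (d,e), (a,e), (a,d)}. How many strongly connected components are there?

1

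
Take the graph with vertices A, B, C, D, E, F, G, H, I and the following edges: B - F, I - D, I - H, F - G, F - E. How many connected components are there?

4

C is isolated — a component by itself.
A is isolated — a component by itself.
Starting from D we can reach D, H, I. That is one component of size 3.
Starting from B we can reach B, E, F, G. That is one component of size 4.
Total: 4 components.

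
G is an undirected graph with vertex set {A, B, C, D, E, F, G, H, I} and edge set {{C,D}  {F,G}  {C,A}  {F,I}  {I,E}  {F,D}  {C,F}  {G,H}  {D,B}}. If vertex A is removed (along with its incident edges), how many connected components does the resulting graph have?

1

With A gone, the remaining components are: {B, C, D, E, F, G, H, I}.
That is 1 component.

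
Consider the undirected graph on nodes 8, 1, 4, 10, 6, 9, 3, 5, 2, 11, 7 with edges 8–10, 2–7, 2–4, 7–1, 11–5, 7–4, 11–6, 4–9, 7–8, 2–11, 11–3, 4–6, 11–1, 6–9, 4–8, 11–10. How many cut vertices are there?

Removing 11 increases the component count from 1 to 3, so 11 is a cut vertex.
By contrast removing 3 leaves 1 component; it is not a cut vertex. No other vertex is a cut vertex either.

1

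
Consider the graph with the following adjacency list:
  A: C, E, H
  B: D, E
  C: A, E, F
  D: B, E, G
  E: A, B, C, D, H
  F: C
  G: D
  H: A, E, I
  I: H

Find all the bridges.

C-F, D-G, H-I

The edges on the cycle E-H-A-C-E are not bridges since each lies on that cycle.
But removing G-D disconnects G from D; removing H-I disconnects H from I; removing F-C disconnects F from C — these are bridges.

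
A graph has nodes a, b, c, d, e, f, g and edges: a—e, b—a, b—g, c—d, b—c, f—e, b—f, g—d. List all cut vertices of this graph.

b

Removing b increases the component count from 1 to 2, so b is a cut vertex.
By contrast removing g leaves 1 component; it is not a cut vertex. No other vertex is a cut vertex either.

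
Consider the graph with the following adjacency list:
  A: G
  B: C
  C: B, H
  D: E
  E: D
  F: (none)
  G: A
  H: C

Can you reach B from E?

The component containing E is {D, E}, and B is not in it.

No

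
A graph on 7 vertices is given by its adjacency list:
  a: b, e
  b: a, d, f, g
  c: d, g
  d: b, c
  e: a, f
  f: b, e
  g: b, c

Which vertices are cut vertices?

b

Removing b increases the component count from 1 to 2, so b is a cut vertex.
By contrast removing g leaves 1 component; it is not a cut vertex. No other vertex is a cut vertex either.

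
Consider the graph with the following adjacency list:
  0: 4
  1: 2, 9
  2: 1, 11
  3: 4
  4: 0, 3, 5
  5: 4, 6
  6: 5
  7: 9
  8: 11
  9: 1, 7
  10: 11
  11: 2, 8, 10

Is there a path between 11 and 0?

No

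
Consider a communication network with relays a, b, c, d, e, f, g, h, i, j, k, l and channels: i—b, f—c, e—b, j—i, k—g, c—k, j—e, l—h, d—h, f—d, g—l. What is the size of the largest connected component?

7

a is isolated — a component by itself.
Starting from b we can reach b, e, i, j. That is one component of size 4.
Starting from c we can reach c, d, f, g, h, k, l. That is one component of size 7.
The largest has 7 vertices.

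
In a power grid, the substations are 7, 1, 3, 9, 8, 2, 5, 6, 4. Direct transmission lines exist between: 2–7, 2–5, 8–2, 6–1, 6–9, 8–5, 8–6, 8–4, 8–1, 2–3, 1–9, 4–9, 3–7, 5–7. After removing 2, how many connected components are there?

1

With 2 gone, the remaining components are: {1, 3, 4, 5, 6, 7, 8, 9}.
That is 1 component.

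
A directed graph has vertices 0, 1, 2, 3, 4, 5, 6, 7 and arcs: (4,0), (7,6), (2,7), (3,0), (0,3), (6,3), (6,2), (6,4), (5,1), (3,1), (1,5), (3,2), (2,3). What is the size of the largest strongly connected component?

6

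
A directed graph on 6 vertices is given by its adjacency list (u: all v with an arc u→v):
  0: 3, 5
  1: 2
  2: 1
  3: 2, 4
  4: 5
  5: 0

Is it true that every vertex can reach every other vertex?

No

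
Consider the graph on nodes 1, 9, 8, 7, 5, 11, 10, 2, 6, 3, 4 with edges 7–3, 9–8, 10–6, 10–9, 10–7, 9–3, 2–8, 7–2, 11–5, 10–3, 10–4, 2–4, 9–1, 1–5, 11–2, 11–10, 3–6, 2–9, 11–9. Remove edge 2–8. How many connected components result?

1

2 and 8 are still connected via 2-9-8, so the component count stays at 1.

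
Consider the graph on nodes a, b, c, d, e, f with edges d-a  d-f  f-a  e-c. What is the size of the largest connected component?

3

b is isolated — a component by itself.
Starting from c we can reach c, e. That is one component of size 2.
Starting from a we can reach a, d, f. That is one component of size 3.
The largest has 3 vertices.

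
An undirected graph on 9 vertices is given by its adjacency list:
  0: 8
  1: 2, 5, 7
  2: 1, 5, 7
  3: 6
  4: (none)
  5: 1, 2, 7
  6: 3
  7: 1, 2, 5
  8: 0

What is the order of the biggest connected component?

4 is isolated — a component by itself.
Starting from 3 we can reach 3, 6. That is one component of size 2.
Starting from 0 we can reach 0, 8. That is one component of size 2.
Starting from 1 we can reach 1, 2, 5, 7. That is one component of size 4.
The largest has 4 vertices.

4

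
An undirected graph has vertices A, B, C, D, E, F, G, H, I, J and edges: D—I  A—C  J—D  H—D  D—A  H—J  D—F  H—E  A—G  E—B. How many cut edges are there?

The edges on the cycle H-J-D-H are not bridges since each lies on that cycle.
But removing H—E disconnects H from E; removing D—F disconnects D from F; removing A—G disconnects A from G; removing D—A disconnects D from A — these are bridges.
In total 7 edges are bridges.

7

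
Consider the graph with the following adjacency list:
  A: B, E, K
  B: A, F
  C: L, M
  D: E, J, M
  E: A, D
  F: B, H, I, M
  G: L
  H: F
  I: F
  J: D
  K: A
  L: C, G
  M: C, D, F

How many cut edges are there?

7

The edges on the cycle F-B-A-E-D-M-F are not bridges since each lies on that cycle.
But removing A-K disconnects A from K; removing F-I disconnects F from I; removing M-C disconnects M from C; removing L-C disconnects L from C — these are bridges.
In total 7 edges are bridges.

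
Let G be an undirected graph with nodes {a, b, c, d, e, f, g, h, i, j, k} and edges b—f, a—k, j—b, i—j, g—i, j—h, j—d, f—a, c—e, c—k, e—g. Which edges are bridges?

The edges on the cycle c-e-g-i-j-b-f-a-k-c are not bridges since each lies on that cycle.
But removing h—j disconnects h from j; removing d—j disconnects d from j — these are bridges.

d-j, h-j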